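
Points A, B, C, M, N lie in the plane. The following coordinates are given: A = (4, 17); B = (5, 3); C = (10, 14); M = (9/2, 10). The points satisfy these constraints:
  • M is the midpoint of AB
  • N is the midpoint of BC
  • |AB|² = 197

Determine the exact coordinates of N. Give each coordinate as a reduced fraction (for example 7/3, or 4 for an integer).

1. N_x = 15/2  [2·N = B+C = (5, 3)+(10, 14)]
2. N_y = 17/2  [2·N = B+C = (5, 3)+(10, 14)]
   so N = (15/2, 17/2)

N = (15/2, 17/2)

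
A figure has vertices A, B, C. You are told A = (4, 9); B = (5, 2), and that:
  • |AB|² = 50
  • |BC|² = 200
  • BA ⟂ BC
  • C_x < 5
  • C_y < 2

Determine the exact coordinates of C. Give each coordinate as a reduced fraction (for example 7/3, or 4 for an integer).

C = (-9, 0)

1. C_x = -9  [[BA ⟂ BC ⇒ -1x+7y-9=0] ∩ [|C−(5, 2)|²=200]]
2. C_y = 0  [[BA ⟂ BC ⇒ -1x+7y-9=0] ∩ [|C−(5, 2)|²=200]]
   so C = (-9, 0)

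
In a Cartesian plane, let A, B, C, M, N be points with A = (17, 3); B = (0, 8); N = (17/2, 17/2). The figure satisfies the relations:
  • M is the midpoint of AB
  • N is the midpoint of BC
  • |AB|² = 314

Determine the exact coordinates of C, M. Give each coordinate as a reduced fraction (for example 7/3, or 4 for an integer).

1. M_x = 17/2  [2·M = A+B = (17, 3)+(0, 8)]
2. M_y = 11/2  [2·M = A+B = (17, 3)+(0, 8)]
   so M = (17/2, 11/2)
3. C_x = 17  [C = 2·N−B = 2·(17/2, 17/2)−(0, 8)]
4. C_y = 9  [C = 2·N−B = 2·(17/2, 17/2)−(0, 8)]
   so C = (17, 9)

C = (17, 9)
M = (17/2, 11/2)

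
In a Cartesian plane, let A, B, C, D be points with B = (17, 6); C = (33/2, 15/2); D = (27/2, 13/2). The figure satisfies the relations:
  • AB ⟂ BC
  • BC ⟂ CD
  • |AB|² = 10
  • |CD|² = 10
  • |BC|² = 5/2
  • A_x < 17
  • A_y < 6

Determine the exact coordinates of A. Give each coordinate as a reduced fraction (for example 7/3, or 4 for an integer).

A = (14, 5)

1. A_x = 14  [[AB ⟂ BC ⇒ 1/2x-3/2y+1/2=0] ∩ [|A−(17, 6)|²=10]]
2. A_y = 5  [[AB ⟂ BC ⇒ 1/2x-3/2y+1/2=0] ∩ [|A−(17, 6)|²=10]]
   so A = (14, 5)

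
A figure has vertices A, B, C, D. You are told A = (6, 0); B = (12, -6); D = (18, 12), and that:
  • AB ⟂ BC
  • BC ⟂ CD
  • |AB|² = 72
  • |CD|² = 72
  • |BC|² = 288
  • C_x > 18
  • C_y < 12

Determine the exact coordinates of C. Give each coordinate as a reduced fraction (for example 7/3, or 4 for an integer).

1. C_x = 24  [[AB ⟂ BC ⇒ 6x-6y-108=0] ∩ [|C−(18, 12)|²=72]]
2. C_y = 6  [[AB ⟂ BC ⇒ 6x-6y-108=0] ∩ [|C−(18, 12)|²=72]]
   so C = (24, 6)

C = (24, 6)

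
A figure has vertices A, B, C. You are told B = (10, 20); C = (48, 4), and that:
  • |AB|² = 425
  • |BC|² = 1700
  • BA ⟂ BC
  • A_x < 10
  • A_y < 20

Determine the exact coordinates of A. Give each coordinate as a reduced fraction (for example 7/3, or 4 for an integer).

1. A_x = 2  [[BA ⟂ BC ⇒ 38x-16y-60=0] ∩ [|A−(10, 20)|²=425]]
2. A_y = 1  [[BA ⟂ BC ⇒ 38x-16y-60=0] ∩ [|A−(10, 20)|²=425]]
   so A = (2, 1)

A = (2, 1)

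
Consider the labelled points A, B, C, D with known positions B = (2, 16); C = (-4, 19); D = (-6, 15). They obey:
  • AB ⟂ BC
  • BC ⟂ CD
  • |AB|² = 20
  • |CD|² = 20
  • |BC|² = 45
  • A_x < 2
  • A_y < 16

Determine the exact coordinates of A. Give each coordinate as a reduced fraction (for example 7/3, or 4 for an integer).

1. A_x = 0  [[AB ⟂ BC ⇒ 6x-3y+36=0] ∩ [|A−(2, 16)|²=20]]
2. A_y = 12  [[AB ⟂ BC ⇒ 6x-3y+36=0] ∩ [|A−(2, 16)|²=20]]
   so A = (0, 12)

A = (0, 12)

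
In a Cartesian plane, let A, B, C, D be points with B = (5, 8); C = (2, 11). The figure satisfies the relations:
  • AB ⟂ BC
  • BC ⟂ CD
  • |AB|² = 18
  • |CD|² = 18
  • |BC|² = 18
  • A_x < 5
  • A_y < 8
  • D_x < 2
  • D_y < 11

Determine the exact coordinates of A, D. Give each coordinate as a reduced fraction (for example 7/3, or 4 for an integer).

1. A_x = 2  [[AB ⟂ BC ⇒ 3x-3y+9=0] ∩ [|A−(5, 8)|²=18]]
2. A_y = 5  [[AB ⟂ BC ⇒ 3x-3y+9=0] ∩ [|A−(5, 8)|²=18]]
   so A = (2, 5)
3. D_x = -1  [[BC ⟂ CD ⇒ -3x+3y-27=0] ∩ [|D−(2, 11)|²=18]]
4. D_y = 8  [[BC ⟂ CD ⇒ -3x+3y-27=0] ∩ [|D−(2, 11)|²=18]]
   so D = (-1, 8)

A = (2, 5)
D = (-1, 8)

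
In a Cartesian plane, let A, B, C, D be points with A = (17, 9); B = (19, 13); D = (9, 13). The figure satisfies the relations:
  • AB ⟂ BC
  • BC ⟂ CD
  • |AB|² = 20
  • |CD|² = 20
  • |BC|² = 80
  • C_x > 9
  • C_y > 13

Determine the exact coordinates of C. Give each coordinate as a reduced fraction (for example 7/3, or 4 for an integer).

1. C_x = 11  [[AB ⟂ BC ⇒ 2x+4y-90=0] ∩ [|C−(9, 13)|²=20]]
2. C_y = 17  [[AB ⟂ BC ⇒ 2x+4y-90=0] ∩ [|C−(9, 13)|²=20]]
   so C = (11, 17)

C = (11, 17)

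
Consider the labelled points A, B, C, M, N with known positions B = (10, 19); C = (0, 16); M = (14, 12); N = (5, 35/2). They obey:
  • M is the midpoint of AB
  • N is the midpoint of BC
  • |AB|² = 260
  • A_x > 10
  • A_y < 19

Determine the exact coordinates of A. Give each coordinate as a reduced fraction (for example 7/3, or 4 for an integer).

A = (18, 5)

1. A_x = 18  [A = 2·M−B = 2·(14, 12)−(10, 19)]
2. A_y = 5  [A = 2·M−B = 2·(14, 12)−(10, 19)]
   so A = (18, 5)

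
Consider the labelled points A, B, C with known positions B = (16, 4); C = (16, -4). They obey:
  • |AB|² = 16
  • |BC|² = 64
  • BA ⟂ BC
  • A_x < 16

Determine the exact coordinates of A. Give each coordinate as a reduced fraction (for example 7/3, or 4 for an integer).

1. A_x = 12  [[BA ⟂ BC ⇒ -8y+32=0] ∩ [|A−(16, 4)|²=16]]
2. A_y = 4  [[BA ⟂ BC ⇒ -8y+32=0] ∩ [|A−(16, 4)|²=16]]
   so A = (12, 4)

A = (12, 4)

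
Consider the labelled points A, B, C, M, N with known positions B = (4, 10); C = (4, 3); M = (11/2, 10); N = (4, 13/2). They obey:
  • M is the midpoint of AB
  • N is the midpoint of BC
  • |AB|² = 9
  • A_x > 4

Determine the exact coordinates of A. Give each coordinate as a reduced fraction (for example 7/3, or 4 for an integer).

1. A_x = 7  [A = 2·M−B = 2·(11/2, 10)−(4, 10)]
2. A_y = 10  [A = 2·M−B = 2·(11/2, 10)−(4, 10)]
   so A = (7, 10)

A = (7, 10)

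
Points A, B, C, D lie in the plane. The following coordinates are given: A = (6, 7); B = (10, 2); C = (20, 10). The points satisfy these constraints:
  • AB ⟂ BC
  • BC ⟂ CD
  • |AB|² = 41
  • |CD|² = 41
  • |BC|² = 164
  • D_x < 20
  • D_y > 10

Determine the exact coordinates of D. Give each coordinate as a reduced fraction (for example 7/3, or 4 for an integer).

1. D_x = 16  [[BC ⟂ CD ⇒ 10x+8y-280=0] ∩ [|D−(20, 10)|²=41]]
2. D_y = 15  [[BC ⟂ CD ⇒ 10x+8y-280=0] ∩ [|D−(20, 10)|²=41]]
   so D = (16, 15)

D = (16, 15)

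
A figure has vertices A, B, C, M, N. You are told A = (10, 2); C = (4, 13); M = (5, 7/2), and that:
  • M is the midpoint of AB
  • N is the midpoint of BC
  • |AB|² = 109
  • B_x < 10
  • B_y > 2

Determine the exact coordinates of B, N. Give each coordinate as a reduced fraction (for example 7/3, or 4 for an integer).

1. B_x = 0  [B = 2·M−A = 2·(5, 7/2)−(10, 2)]
2. B_y = 5  [B = 2·M−A = 2·(5, 7/2)−(10, 2)]
   so B = (0, 5)
3. N_x = 2  [2·N = B+C = (0, 5)+(4, 13)]
4. N_y = 9  [2·N = B+C = (0, 5)+(4, 13)]
   so N = (2, 9)

B = (0, 5)
N = (2, 9)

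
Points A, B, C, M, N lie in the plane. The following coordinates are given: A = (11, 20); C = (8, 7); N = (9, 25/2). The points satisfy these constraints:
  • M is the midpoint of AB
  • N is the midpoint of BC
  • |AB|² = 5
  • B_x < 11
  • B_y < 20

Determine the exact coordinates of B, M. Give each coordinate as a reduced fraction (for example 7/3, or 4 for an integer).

1. B_x = 10  [B = 2·N−C = 2·(9, 25/2)−(8, 7)]
2. B_y = 18  [B = 2·N−C = 2·(9, 25/2)−(8, 7)]
   so B = (10, 18)
3. M_x = 21/2  [2·M = A+B = (11, 20)+(10, 18)]
4. M_y = 19  [2·M = A+B = (11, 20)+(10, 18)]
   so M = (21/2, 19)

B = (10, 18)
M = (21/2, 19)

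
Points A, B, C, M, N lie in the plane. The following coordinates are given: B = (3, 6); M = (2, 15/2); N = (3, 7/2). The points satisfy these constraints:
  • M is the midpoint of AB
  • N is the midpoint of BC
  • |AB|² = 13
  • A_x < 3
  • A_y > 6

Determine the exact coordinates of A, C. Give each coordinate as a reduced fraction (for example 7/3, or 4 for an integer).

A = (1, 9)
C = (3, 1)

1. A_x = 1  [A = 2·M−B = 2·(2, 15/2)−(3, 6)]
2. A_y = 9  [A = 2·M−B = 2·(2, 15/2)−(3, 6)]
   so A = (1, 9)
3. C_x = 3  [C = 2·N−B = 2·(3, 7/2)−(3, 6)]
4. C_y = 1  [C = 2·N−B = 2·(3, 7/2)−(3, 6)]
   so C = (3, 1)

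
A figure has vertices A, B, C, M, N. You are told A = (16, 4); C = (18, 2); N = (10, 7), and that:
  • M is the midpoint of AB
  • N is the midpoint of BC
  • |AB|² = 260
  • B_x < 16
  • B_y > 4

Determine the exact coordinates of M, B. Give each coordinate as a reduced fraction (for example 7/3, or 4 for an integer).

1. B_x = 2  [B = 2·N−C = 2·(10, 7)−(18, 2)]
2. B_y = 12  [B = 2·N−C = 2·(10, 7)−(18, 2)]
   so B = (2, 12)
3. M_x = 9  [2·M = A+B = (16, 4)+(2, 12)]
4. M_y = 8  [2·M = A+B = (16, 4)+(2, 12)]
   so M = (9, 8)

M = (9, 8)
B = (2, 12)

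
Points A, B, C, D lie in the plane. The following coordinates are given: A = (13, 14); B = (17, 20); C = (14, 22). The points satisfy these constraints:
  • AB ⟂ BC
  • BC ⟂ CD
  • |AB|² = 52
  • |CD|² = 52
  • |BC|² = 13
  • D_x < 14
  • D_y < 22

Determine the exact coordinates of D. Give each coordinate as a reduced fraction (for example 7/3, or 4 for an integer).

D = (10, 16)

1. D_x = 10  [[BC ⟂ CD ⇒ -3x+2y-2=0] ∩ [|D−(14, 22)|²=52]]
2. D_y = 16  [[BC ⟂ CD ⇒ -3x+2y-2=0] ∩ [|D−(14, 22)|²=52]]
   so D = (10, 16)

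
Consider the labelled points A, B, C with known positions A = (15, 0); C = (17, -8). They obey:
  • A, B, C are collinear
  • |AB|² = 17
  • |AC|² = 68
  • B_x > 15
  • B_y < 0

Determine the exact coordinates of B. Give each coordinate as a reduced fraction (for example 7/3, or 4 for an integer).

1. B_x = 16  [[A, B, C are collinear ⇒ -8x-2y+120=0] ∩ [|B−(15, 0)|²=17]]
2. B_y = -4  [[A, B, C are collinear ⇒ -8x-2y+120=0] ∩ [|B−(15, 0)|²=17]]
   so B = (16, -4)

B = (16, -4)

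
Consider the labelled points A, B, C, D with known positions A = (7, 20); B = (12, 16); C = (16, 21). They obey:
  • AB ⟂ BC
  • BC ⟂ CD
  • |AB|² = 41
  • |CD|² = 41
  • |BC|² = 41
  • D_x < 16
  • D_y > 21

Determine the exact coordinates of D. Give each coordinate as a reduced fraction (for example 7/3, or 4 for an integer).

D = (11, 25)

1. D_x = 11  [[BC ⟂ CD ⇒ 4x+5y-169=0] ∩ [|D−(16, 21)|²=41]]
2. D_y = 25  [[BC ⟂ CD ⇒ 4x+5y-169=0] ∩ [|D−(16, 21)|²=41]]
   so D = (11, 25)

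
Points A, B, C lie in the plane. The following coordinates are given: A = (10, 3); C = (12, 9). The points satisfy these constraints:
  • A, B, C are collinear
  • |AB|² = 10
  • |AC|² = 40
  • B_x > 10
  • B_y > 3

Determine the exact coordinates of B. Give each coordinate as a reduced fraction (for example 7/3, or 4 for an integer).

B = (11, 6)

1. B_x = 11  [[A, B, C are collinear ⇒ 6x-2y-54=0] ∩ [|B−(10, 3)|²=10]]
2. B_y = 6  [[A, B, C are collinear ⇒ 6x-2y-54=0] ∩ [|B−(10, 3)|²=10]]
   so B = (11, 6)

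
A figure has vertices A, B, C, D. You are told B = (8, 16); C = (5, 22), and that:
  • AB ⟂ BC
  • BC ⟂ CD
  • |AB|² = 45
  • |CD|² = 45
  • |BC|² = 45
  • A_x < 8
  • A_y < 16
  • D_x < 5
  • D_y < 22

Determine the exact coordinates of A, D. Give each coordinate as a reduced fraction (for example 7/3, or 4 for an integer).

1. A_x = 2  [[AB ⟂ BC ⇒ 3x-6y+72=0] ∩ [|A−(8, 16)|²=45]]
2. A_y = 13  [[AB ⟂ BC ⇒ 3x-6y+72=0] ∩ [|A−(8, 16)|²=45]]
   so A = (2, 13)
3. D_x = -1  [[BC ⟂ CD ⇒ -3x+6y-117=0] ∩ [|D−(5, 22)|²=45]]
4. D_y = 19  [[BC ⟂ CD ⇒ -3x+6y-117=0] ∩ [|D−(5, 22)|²=45]]
   so D = (-1, 19)

A = (2, 13)
D = (-1, 19)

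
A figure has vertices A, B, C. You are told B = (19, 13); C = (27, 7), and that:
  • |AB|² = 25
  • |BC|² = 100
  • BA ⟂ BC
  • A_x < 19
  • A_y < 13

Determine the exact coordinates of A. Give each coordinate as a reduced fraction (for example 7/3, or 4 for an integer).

A = (16, 9)

1. A_x = 16  [[BA ⟂ BC ⇒ 8x-6y-74=0] ∩ [|A−(19, 13)|²=25]]
2. A_y = 9  [[BA ⟂ BC ⇒ 8x-6y-74=0] ∩ [|A−(19, 13)|²=25]]
   so A = (16, 9)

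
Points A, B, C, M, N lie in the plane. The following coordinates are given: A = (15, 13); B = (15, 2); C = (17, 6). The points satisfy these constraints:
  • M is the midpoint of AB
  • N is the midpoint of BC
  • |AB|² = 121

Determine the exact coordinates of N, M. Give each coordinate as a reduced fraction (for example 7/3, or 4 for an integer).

N = (16, 4)
M = (15, 15/2)

1. M_x = 15  [2·M = A+B = (15, 13)+(15, 2)]
2. M_y = 15/2  [2·M = A+B = (15, 13)+(15, 2)]
   so M = (15, 15/2)
3. N_x = 16  [2·N = B+C = (15, 2)+(17, 6)]
4. N_y = 4  [2·N = B+C = (15, 2)+(17, 6)]
   so N = (16, 4)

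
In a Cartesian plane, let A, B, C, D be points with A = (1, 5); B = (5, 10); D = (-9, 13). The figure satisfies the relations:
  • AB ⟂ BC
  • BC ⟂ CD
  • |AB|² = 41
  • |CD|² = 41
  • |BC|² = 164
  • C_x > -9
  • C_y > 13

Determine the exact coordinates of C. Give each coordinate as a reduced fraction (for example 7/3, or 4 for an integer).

C = (-5, 18)

1. C_x = -5  [[AB ⟂ BC ⇒ 4x+5y-70=0] ∩ [|C−(-9, 13)|²=41]]
2. C_y = 18  [[AB ⟂ BC ⇒ 4x+5y-70=0] ∩ [|C−(-9, 13)|²=41]]
   so C = (-5, 18)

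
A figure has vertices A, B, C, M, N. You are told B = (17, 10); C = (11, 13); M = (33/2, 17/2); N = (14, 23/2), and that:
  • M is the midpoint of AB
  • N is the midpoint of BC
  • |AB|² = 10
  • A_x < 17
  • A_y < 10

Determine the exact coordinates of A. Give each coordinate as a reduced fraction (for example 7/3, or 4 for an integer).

1. A_x = 16  [A = 2·M−B = 2·(33/2, 17/2)−(17, 10)]
2. A_y = 7  [A = 2·M−B = 2·(33/2, 17/2)−(17, 10)]
   so A = (16, 7)

A = (16, 7)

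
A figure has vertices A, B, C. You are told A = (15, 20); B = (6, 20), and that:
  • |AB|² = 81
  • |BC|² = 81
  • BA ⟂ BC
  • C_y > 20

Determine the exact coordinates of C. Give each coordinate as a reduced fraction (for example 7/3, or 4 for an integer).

C = (6, 29)

1. C_x = 6  [[BA ⟂ BC ⇒ 9x-54=0] ∩ [|C−(6, 20)|²=81]]
2. C_y = 29  [[BA ⟂ BC ⇒ 9x-54=0] ∩ [|C−(6, 20)|²=81]]
   so C = (6, 29)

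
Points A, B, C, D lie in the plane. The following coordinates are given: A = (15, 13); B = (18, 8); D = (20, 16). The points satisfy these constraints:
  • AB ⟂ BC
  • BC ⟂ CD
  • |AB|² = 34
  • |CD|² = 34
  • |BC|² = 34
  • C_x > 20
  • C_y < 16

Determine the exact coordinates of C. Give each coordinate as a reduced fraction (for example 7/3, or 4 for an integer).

1. C_x = 23  [[AB ⟂ BC ⇒ 3x-5y-14=0] ∩ [|C−(20, 16)|²=34]]
2. C_y = 11  [[AB ⟂ BC ⇒ 3x-5y-14=0] ∩ [|C−(20, 16)|²=34]]
   so C = (23, 11)

C = (23, 11)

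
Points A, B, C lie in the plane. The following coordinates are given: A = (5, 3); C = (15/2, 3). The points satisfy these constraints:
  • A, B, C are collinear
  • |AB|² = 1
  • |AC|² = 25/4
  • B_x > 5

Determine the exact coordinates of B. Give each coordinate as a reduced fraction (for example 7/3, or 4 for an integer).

B = (6, 3)

1. B_x = 6  [[A, B, C are collinear ⇒ -5/2y+15/2=0] ∩ [|B−(5, 3)|²=1]]
2. B_y = 3  [[A, B, C are collinear ⇒ -5/2y+15/2=0] ∩ [|B−(5, 3)|²=1]]
   so B = (6, 3)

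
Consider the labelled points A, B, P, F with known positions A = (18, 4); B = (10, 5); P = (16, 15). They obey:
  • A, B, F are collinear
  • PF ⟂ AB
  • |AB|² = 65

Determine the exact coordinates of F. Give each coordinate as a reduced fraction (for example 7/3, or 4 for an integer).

F = (954/65, 287/65)

1. F_x = 954/65  [[A, B, F are collinear ⇒ -1x-8y+50=0] ∩ [PF ⟂ AB ⇒ -8x+1y+113=0]]
2. F_y = 287/65  [[A, B, F are collinear ⇒ -1x-8y+50=0] ∩ [PF ⟂ AB ⇒ -8x+1y+113=0]]
   so F = (954/65, 287/65)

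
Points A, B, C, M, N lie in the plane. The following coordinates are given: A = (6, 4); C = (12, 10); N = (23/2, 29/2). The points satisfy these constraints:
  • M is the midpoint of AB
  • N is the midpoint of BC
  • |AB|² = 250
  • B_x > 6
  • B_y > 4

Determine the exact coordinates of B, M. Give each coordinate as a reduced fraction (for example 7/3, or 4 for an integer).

B = (11, 19)
M = (17/2, 23/2)

1. B_x = 11  [B = 2·N−C = 2·(23/2, 29/2)−(12, 10)]
2. B_y = 19  [B = 2·N−C = 2·(23/2, 29/2)−(12, 10)]
   so B = (11, 19)
3. M_x = 17/2  [2·M = A+B = (6, 4)+(11, 19)]
4. M_y = 23/2  [2·M = A+B = (6, 4)+(11, 19)]
   so M = (17/2, 23/2)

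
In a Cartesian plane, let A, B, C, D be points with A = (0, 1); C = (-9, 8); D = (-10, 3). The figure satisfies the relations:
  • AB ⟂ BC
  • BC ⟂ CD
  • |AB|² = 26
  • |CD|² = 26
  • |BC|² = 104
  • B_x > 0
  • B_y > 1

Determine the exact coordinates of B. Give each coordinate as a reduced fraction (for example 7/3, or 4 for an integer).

B = (1, 6)

1. B_x = 1  [[BC ⟂ CD ⇒ 1x+5y-31=0] ∩ [|B−(0, 1)|²=26]]
2. B_y = 6  [[BC ⟂ CD ⇒ 1x+5y-31=0] ∩ [|B−(0, 1)|²=26]]
   so B = (1, 6)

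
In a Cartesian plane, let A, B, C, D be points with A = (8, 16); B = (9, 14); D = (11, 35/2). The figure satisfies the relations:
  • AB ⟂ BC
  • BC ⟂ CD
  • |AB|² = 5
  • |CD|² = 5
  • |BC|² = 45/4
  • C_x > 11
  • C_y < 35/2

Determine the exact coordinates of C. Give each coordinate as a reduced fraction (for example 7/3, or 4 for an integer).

C = (12, 31/2)

1. C_x = 12  [[AB ⟂ BC ⇒ 1x-2y+19=0] ∩ [|C−(11, 35/2)|²=5]]
2. C_y = 31/2  [[AB ⟂ BC ⇒ 1x-2y+19=0] ∩ [|C−(11, 35/2)|²=5]]
   so C = (12, 31/2)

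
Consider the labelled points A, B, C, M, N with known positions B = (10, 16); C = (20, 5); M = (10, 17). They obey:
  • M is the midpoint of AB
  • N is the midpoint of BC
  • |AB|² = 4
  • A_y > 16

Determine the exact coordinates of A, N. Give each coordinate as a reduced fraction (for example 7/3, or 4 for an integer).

A = (10, 18)
N = (15, 21/2)

1. A_x = 10  [A = 2·M−B = 2·(10, 17)−(10, 16)]
2. A_y = 18  [A = 2·M−B = 2·(10, 17)−(10, 16)]
   so A = (10, 18)
3. N_x = 15  [2·N = B+C = (10, 16)+(20, 5)]
4. N_y = 21/2  [2·N = B+C = (10, 16)+(20, 5)]
   so N = (15, 21/2)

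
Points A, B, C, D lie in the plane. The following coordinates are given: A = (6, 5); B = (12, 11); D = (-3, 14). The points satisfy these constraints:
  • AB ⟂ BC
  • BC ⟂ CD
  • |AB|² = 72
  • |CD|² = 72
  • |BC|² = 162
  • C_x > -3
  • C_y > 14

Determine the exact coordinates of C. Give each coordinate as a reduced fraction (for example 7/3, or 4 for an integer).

C = (3, 20)

1. C_x = 3  [[AB ⟂ BC ⇒ 6x+6y-138=0] ∩ [|C−(-3, 14)|²=72]]
2. C_y = 20  [[AB ⟂ BC ⇒ 6x+6y-138=0] ∩ [|C−(-3, 14)|²=72]]
   so C = (3, 20)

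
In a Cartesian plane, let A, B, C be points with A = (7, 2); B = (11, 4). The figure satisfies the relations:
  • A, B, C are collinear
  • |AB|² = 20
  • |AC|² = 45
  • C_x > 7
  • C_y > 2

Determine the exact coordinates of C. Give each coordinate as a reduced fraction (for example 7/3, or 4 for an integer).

C = (13, 5)

1. C_x = 13  [[A, B, C are collinear ⇒ -2x+4y+6=0] ∩ [|C−(7, 2)|²=45]]
2. C_y = 5  [[A, B, C are collinear ⇒ -2x+4y+6=0] ∩ [|C−(7, 2)|²=45]]
   so C = (13, 5)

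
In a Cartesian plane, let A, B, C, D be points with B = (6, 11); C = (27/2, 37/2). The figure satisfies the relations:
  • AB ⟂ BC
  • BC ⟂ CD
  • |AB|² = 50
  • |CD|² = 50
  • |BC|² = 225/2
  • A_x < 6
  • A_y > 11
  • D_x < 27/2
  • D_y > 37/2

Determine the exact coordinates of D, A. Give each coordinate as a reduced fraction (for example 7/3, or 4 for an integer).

D = (17/2, 47/2)
A = (1, 16)

1. D_x = 17/2  [[BC ⟂ CD ⇒ 15/2x+15/2y-240=0] ∩ [|D−(27/2, 37/2)|²=50]]
2. D_y = 47/2  [[BC ⟂ CD ⇒ 15/2x+15/2y-240=0] ∩ [|D−(27/2, 37/2)|²=50]]
   so D = (17/2, 47/2)
3. A_x = 1  [[AB ⟂ BC ⇒ -15/2x-15/2y+255/2=0] ∩ [|A−(6, 11)|²=50]]
4. A_y = 16  [[AB ⟂ BC ⇒ -15/2x-15/2y+255/2=0] ∩ [|A−(6, 11)|²=50]]
   so A = (1, 16)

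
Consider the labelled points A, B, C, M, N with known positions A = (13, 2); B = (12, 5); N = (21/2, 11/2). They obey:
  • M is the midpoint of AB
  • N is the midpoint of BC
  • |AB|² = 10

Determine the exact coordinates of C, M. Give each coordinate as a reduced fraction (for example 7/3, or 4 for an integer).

1. M_x = 25/2  [2·M = A+B = (13, 2)+(12, 5)]
2. M_y = 7/2  [2·M = A+B = (13, 2)+(12, 5)]
   so M = (25/2, 7/2)
3. C_x = 9  [C = 2·N−B = 2·(21/2, 11/2)−(12, 5)]
4. C_y = 6  [C = 2·N−B = 2·(21/2, 11/2)−(12, 5)]
   so C = (9, 6)

C = (9, 6)
M = (25/2, 7/2)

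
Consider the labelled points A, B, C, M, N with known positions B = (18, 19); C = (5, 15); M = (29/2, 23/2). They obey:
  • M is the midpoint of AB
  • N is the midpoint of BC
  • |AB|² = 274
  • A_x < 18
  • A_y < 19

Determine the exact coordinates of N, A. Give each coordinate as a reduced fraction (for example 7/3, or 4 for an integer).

1. A_x = 11  [A = 2·M−B = 2·(29/2, 23/2)−(18, 19)]
2. A_y = 4  [A = 2·M−B = 2·(29/2, 23/2)−(18, 19)]
   so A = (11, 4)
3. N_x = 23/2  [2·N = B+C = (18, 19)+(5, 15)]
4. N_y = 17  [2·N = B+C = (18, 19)+(5, 15)]
   so N = (23/2, 17)

N = (23/2, 17)
A = (11, 4)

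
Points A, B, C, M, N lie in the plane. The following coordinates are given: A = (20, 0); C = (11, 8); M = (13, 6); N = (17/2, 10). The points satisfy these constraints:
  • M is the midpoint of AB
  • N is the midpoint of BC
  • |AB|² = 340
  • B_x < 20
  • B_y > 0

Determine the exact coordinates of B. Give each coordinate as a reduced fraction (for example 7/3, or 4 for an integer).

1. B_x = 6  [B = 2·M−A = 2·(13, 6)−(20, 0)]
2. B_y = 12  [B = 2·M−A = 2·(13, 6)−(20, 0)]
   so B = (6, 12)

B = (6, 12)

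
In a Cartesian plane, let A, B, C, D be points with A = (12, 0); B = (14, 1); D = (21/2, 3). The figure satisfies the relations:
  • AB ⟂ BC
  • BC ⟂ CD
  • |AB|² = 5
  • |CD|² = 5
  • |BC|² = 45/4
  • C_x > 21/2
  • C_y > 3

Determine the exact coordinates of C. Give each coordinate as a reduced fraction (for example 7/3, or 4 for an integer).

1. C_x = 25/2  [[AB ⟂ BC ⇒ 2x+1y-29=0] ∩ [|C−(21/2, 3)|²=5]]
2. C_y = 4  [[AB ⟂ BC ⇒ 2x+1y-29=0] ∩ [|C−(21/2, 3)|²=5]]
   so C = (25/2, 4)

C = (25/2, 4)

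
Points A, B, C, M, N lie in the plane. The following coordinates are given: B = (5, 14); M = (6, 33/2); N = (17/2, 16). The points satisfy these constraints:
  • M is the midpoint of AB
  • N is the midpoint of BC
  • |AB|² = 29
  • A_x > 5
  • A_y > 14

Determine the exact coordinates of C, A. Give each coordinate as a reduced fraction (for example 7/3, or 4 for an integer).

C = (12, 18)
A = (7, 19)

1. A_x = 7  [A = 2·M−B = 2·(6, 33/2)−(5, 14)]
2. A_y = 19  [A = 2·M−B = 2·(6, 33/2)−(5, 14)]
   so A = (7, 19)
3. C_x = 12  [C = 2·N−B = 2·(17/2, 16)−(5, 14)]
4. C_y = 18  [C = 2·N−B = 2·(17/2, 16)−(5, 14)]
   so C = (12, 18)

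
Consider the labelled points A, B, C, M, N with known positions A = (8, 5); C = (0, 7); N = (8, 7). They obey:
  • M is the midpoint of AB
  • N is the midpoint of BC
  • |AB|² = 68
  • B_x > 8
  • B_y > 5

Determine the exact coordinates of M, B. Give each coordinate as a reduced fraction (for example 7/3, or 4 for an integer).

1. B_x = 16  [B = 2·N−C = 2·(8, 7)−(0, 7)]
2. B_y = 7  [B = 2·N−C = 2·(8, 7)−(0, 7)]
   so B = (16, 7)
3. M_x = 12  [2·M = A+B = (8, 5)+(16, 7)]
4. M_y = 6  [2·M = A+B = (8, 5)+(16, 7)]
   so M = (12, 6)

M = (12, 6)
B = (16, 7)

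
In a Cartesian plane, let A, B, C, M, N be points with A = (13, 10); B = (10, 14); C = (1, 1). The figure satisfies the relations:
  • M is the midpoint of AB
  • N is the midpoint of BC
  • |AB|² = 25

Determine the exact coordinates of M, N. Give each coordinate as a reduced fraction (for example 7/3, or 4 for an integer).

M = (23/2, 12)
N = (11/2, 15/2)

1. M_x = 23/2  [2·M = A+B = (13, 10)+(10, 14)]
2. M_y = 12  [2·M = A+B = (13, 10)+(10, 14)]
   so M = (23/2, 12)
3. N_x = 11/2  [2·N = B+C = (10, 14)+(1, 1)]
4. N_y = 15/2  [2·N = B+C = (10, 14)+(1, 1)]
   so N = (11/2, 15/2)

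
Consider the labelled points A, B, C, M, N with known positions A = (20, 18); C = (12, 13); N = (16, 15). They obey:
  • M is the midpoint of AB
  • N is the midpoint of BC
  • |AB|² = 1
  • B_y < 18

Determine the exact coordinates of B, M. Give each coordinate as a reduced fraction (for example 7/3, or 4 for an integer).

B = (20, 17)
M = (20, 35/2)

1. B_x = 20  [B = 2·N−C = 2·(16, 15)−(12, 13)]
2. B_y = 17  [B = 2·N−C = 2·(16, 15)−(12, 13)]
   so B = (20, 17)
3. M_x = 20  [2·M = A+B = (20, 18)+(20, 17)]
4. M_y = 35/2  [2·M = A+B = (20, 18)+(20, 17)]
   so M = (20, 35/2)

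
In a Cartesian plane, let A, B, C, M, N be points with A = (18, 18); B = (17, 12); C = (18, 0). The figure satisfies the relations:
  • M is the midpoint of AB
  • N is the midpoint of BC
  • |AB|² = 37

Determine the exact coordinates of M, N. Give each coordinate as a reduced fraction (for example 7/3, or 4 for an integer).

1. M_x = 35/2  [2·M = A+B = (18, 18)+(17, 12)]
2. M_y = 15  [2·M = A+B = (18, 18)+(17, 12)]
   so M = (35/2, 15)
3. N_x = 35/2  [2·N = B+C = (17, 12)+(18, 0)]
4. N_y = 6  [2·N = B+C = (17, 12)+(18, 0)]
   so N = (35/2, 6)

M = (35/2, 15)
N = (35/2, 6)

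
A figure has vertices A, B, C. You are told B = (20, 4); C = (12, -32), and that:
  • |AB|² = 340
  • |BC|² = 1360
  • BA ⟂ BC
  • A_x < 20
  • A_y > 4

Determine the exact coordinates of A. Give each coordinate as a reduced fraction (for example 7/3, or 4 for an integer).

A = (2, 8)

1. A_x = 2  [[BA ⟂ BC ⇒ -8x-36y+304=0] ∩ [|A−(20, 4)|²=340]]
2. A_y = 8  [[BA ⟂ BC ⇒ -8x-36y+304=0] ∩ [|A−(20, 4)|²=340]]
   so A = (2, 8)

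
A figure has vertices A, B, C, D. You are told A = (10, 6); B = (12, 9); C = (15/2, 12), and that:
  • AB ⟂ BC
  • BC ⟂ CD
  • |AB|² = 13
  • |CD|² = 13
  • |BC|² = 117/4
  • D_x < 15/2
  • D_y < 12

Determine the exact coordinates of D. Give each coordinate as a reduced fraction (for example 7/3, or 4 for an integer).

1. D_x = 11/2  [[BC ⟂ CD ⇒ -9/2x+3y-9/4=0] ∩ [|D−(15/2, 12)|²=13]]
2. D_y = 9  [[BC ⟂ CD ⇒ -9/2x+3y-9/4=0] ∩ [|D−(15/2, 12)|²=13]]
   so D = (11/2, 9)

D = (11/2, 9)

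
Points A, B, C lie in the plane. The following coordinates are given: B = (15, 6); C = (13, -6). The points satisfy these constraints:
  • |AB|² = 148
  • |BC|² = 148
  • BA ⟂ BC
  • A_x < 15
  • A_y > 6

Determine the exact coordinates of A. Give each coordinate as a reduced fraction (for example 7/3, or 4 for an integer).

A = (3, 8)

1. A_x = 3  [[BA ⟂ BC ⇒ -2x-12y+102=0] ∩ [|A−(15, 6)|²=148]]
2. A_y = 8  [[BA ⟂ BC ⇒ -2x-12y+102=0] ∩ [|A−(15, 6)|²=148]]
   so A = (3, 8)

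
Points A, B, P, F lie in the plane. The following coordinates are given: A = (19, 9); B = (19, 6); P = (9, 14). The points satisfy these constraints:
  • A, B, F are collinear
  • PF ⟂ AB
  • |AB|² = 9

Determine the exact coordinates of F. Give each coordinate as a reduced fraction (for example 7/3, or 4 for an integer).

F = (19, 14)

1. F_x = 19  [[A, B, F are collinear ⇒ 3x-57=0] ∩ [PF ⟂ AB ⇒ -3y+42=0]]
2. F_y = 14  [[A, B, F are collinear ⇒ 3x-57=0] ∩ [PF ⟂ AB ⇒ -3y+42=0]]
   so F = (19, 14)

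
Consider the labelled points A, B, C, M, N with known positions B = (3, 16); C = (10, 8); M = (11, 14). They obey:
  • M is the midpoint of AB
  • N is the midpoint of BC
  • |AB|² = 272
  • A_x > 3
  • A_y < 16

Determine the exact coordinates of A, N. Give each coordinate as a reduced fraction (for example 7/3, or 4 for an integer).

1. A_x = 19  [A = 2·M−B = 2·(11, 14)−(3, 16)]
2. A_y = 12  [A = 2·M−B = 2·(11, 14)−(3, 16)]
   so A = (19, 12)
3. N_x = 13/2  [2·N = B+C = (3, 16)+(10, 8)]
4. N_y = 12  [2·N = B+C = (3, 16)+(10, 8)]
   so N = (13/2, 12)

A = (19, 12)
N = (13/2, 12)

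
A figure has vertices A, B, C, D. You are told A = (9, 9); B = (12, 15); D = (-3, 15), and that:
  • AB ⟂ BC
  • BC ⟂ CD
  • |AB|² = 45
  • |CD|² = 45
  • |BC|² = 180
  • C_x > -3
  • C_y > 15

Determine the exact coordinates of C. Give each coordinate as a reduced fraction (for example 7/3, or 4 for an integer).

C = (0, 21)

1. C_x = 0  [[AB ⟂ BC ⇒ 3x+6y-126=0] ∩ [|C−(-3, 15)|²=45]]
2. C_y = 21  [[AB ⟂ BC ⇒ 3x+6y-126=0] ∩ [|C−(-3, 15)|²=45]]
   so C = (0, 21)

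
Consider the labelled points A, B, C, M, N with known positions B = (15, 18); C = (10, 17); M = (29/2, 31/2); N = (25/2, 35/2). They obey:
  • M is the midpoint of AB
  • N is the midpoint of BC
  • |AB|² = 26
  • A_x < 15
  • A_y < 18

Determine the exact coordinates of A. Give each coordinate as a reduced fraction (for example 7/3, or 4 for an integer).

1. A_x = 14  [A = 2·M−B = 2·(29/2, 31/2)−(15, 18)]
2. A_y = 13  [A = 2·M−B = 2·(29/2, 31/2)−(15, 18)]
   so A = (14, 13)

A = (14, 13)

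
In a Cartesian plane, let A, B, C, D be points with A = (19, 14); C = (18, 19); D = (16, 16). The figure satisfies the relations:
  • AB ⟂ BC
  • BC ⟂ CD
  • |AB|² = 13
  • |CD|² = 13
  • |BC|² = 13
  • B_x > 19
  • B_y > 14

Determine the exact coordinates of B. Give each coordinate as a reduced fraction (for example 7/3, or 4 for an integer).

1. B_x = 21  [[BC ⟂ CD ⇒ 2x+3y-93=0] ∩ [|B−(19, 14)|²=13]]
2. B_y = 17  [[BC ⟂ CD ⇒ 2x+3y-93=0] ∩ [|B−(19, 14)|²=13]]
   so B = (21, 17)

B = (21, 17)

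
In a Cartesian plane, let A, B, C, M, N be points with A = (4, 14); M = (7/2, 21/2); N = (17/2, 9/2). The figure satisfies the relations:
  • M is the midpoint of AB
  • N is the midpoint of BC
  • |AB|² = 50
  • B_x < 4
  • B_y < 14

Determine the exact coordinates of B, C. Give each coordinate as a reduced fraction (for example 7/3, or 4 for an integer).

1. B_x = 3  [B = 2·M−A = 2·(7/2, 21/2)−(4, 14)]
2. B_y = 7  [B = 2·M−A = 2·(7/2, 21/2)−(4, 14)]
   so B = (3, 7)
3. C_x = 14  [C = 2·N−B = 2·(17/2, 9/2)−(3, 7)]
4. C_y = 2  [C = 2·N−B = 2·(17/2, 9/2)−(3, 7)]
   so C = (14, 2)

B = (3, 7)
C = (14, 2)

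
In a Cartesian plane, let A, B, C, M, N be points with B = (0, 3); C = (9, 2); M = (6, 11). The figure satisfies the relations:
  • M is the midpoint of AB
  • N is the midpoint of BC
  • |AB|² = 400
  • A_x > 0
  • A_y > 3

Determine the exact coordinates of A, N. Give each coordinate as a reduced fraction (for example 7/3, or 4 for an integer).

1. A_x = 12  [A = 2·M−B = 2·(6, 11)−(0, 3)]
2. A_y = 19  [A = 2·M−B = 2·(6, 11)−(0, 3)]
   so A = (12, 19)
3. N_x = 9/2  [2·N = B+C = (0, 3)+(9, 2)]
4. N_y = 5/2  [2·N = B+C = (0, 3)+(9, 2)]
   so N = (9/2, 5/2)

A = (12, 19)
N = (9/2, 5/2)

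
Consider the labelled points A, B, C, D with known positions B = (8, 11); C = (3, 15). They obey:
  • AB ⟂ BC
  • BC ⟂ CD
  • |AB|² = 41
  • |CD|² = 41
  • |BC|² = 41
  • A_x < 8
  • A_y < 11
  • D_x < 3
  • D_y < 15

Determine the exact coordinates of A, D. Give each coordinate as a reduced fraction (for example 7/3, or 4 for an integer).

A = (4, 6)
D = (-1, 10)

1. A_x = 4  [[AB ⟂ BC ⇒ 5x-4y+4=0] ∩ [|A−(8, 11)|²=41]]
2. A_y = 6  [[AB ⟂ BC ⇒ 5x-4y+4=0] ∩ [|A−(8, 11)|²=41]]
   so A = (4, 6)
3. D_x = -1  [[BC ⟂ CD ⇒ -5x+4y-45=0] ∩ [|D−(3, 15)|²=41]]
4. D_y = 10  [[BC ⟂ CD ⇒ -5x+4y-45=0] ∩ [|D−(3, 15)|²=41]]
   so D = (-1, 10)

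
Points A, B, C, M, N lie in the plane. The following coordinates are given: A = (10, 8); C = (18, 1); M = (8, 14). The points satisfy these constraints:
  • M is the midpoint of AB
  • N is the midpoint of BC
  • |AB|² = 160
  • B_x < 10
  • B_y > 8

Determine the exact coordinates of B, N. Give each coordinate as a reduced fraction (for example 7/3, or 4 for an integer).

1. B_x = 6  [B = 2·M−A = 2·(8, 14)−(10, 8)]
2. B_y = 20  [B = 2·M−A = 2·(8, 14)−(10, 8)]
   so B = (6, 20)
3. N_x = 12  [2·N = B+C = (6, 20)+(18, 1)]
4. N_y = 21/2  [2·N = B+C = (6, 20)+(18, 1)]
   so N = (12, 21/2)

B = (6, 20)
N = (12, 21/2)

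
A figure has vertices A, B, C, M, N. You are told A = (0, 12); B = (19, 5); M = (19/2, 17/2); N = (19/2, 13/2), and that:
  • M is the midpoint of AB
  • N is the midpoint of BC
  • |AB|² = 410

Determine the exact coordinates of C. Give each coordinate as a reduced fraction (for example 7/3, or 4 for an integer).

1. C_x = 0  [C = 2·N−B = 2·(19/2, 13/2)−(19, 5)]
2. C_y = 8  [C = 2·N−B = 2·(19/2, 13/2)−(19, 5)]
   so C = (0, 8)

C = (0, 8)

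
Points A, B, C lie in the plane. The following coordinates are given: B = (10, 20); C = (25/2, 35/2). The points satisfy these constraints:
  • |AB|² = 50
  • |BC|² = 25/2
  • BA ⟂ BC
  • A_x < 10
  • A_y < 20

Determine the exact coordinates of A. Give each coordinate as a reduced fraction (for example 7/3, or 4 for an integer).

A = (5, 15)

1. A_x = 5  [[BA ⟂ BC ⇒ 5/2x-5/2y+25=0] ∩ [|A−(10, 20)|²=50]]
2. A_y = 15  [[BA ⟂ BC ⇒ 5/2x-5/2y+25=0] ∩ [|A−(10, 20)|²=50]]
   so A = (5, 15)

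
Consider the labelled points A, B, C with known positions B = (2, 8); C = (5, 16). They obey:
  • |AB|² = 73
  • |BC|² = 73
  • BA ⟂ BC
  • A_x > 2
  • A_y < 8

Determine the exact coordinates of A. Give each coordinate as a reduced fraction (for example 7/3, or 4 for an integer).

A = (10, 5)

1. A_x = 10  [[BA ⟂ BC ⇒ 3x+8y-70=0] ∩ [|A−(2, 8)|²=73]]
2. A_y = 5  [[BA ⟂ BC ⇒ 3x+8y-70=0] ∩ [|A−(2, 8)|²=73]]
   so A = (10, 5)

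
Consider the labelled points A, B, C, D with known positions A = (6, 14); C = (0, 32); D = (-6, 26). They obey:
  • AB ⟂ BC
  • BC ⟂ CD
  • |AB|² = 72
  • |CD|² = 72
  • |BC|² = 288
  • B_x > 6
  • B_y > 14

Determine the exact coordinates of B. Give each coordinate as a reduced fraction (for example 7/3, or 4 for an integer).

B = (12, 20)

1. B_x = 12  [[BC ⟂ CD ⇒ 6x+6y-192=0] ∩ [|B−(6, 14)|²=72]]
2. B_y = 20  [[BC ⟂ CD ⇒ 6x+6y-192=0] ∩ [|B−(6, 14)|²=72]]
   so B = (12, 20)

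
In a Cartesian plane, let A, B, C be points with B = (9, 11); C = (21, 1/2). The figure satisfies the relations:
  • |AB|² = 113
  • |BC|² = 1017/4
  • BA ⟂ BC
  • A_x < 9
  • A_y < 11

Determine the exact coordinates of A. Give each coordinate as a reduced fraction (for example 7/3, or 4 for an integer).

1. A_x = 2  [[BA ⟂ BC ⇒ 12x-21/2y+15/2=0] ∩ [|A−(9, 11)|²=113]]
2. A_y = 3  [[BA ⟂ BC ⇒ 12x-21/2y+15/2=0] ∩ [|A−(9, 11)|²=113]]
   so A = (2, 3)

A = (2, 3)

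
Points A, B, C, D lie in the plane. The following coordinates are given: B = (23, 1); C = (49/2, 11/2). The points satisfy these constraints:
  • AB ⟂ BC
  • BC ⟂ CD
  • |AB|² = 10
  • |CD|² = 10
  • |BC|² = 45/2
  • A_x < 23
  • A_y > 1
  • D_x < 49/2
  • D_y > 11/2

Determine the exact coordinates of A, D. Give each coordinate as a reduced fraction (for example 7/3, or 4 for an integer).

A = (20, 2)
D = (43/2, 13/2)

1. A_x = 20  [[AB ⟂ BC ⇒ -3/2x-9/2y+39=0] ∩ [|A−(23, 1)|²=10]]
2. A_y = 2  [[AB ⟂ BC ⇒ -3/2x-9/2y+39=0] ∩ [|A−(23, 1)|²=10]]
   so A = (20, 2)
3. D_x = 43/2  [[BC ⟂ CD ⇒ 3/2x+9/2y-123/2=0] ∩ [|D−(49/2, 11/2)|²=10]]
4. D_y = 13/2  [[BC ⟂ CD ⇒ 3/2x+9/2y-123/2=0] ∩ [|D−(49/2, 11/2)|²=10]]
   so D = (43/2, 13/2)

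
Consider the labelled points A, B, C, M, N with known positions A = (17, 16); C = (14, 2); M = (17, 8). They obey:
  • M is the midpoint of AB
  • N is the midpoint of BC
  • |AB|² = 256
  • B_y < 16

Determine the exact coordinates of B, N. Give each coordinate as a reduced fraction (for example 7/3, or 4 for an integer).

B = (17, 0)
N = (31/2, 1)

1. B_x = 17  [B = 2·M−A = 2·(17, 8)−(17, 16)]
2. B_y = 0  [B = 2·M−A = 2·(17, 8)−(17, 16)]
   so B = (17, 0)
3. N_x = 31/2  [2·N = B+C = (17, 0)+(14, 2)]
4. N_y = 1  [2·N = B+C = (17, 0)+(14, 2)]
   so N = (31/2, 1)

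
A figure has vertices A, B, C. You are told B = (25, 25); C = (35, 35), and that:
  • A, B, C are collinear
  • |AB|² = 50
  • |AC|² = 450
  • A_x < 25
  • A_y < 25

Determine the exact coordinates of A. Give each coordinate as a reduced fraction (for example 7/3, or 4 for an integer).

A = (20, 20)

1. A_x = 20  [[A, B, C are collinear ⇒ -10x+10y=0] ∩ [|A−(25, 25)|²=50]]
2. A_y = 20  [[A, B, C are collinear ⇒ -10x+10y=0] ∩ [|A−(25, 25)|²=50]]
   so A = (20, 20)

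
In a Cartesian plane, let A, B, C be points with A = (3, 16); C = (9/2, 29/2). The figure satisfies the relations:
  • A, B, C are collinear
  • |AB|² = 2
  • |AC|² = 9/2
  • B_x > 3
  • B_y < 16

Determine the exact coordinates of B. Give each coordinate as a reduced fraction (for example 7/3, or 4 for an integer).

1. B_x = 4  [[A, B, C are collinear ⇒ -3/2x-3/2y+57/2=0] ∩ [|B−(3, 16)|²=2]]
2. B_y = 15  [[A, B, C are collinear ⇒ -3/2x-3/2y+57/2=0] ∩ [|B−(3, 16)|²=2]]
   so B = (4, 15)

B = (4, 15)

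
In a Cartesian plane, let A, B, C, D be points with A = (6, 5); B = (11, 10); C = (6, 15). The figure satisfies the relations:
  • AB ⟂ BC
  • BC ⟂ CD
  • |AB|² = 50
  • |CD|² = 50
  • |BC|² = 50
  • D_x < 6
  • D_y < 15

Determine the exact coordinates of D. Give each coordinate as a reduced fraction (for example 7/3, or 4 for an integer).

1. D_x = 1  [[BC ⟂ CD ⇒ -5x+5y-45=0] ∩ [|D−(6, 15)|²=50]]
2. D_y = 10  [[BC ⟂ CD ⇒ -5x+5y-45=0] ∩ [|D−(6, 15)|²=50]]
   so D = (1, 10)

D = (1, 10)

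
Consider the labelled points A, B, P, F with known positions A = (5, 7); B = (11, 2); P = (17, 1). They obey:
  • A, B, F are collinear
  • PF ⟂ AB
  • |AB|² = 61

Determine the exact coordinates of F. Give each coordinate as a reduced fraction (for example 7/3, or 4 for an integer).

1. F_x = 917/61  [[A, B, F are collinear ⇒ 5x+6y-67=0] ∩ [PF ⟂ AB ⇒ 6x-5y-97=0]]
2. F_y = -83/61  [[A, B, F are collinear ⇒ 5x+6y-67=0] ∩ [PF ⟂ AB ⇒ 6x-5y-97=0]]
   so F = (917/61, -83/61)

F = (917/61, -83/61)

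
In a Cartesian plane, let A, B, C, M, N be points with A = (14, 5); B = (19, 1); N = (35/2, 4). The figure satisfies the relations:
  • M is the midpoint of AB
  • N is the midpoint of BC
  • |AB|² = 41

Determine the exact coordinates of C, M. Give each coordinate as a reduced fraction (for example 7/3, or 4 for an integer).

1. M_x = 33/2  [2·M = A+B = (14, 5)+(19, 1)]
2. M_y = 3  [2·M = A+B = (14, 5)+(19, 1)]
   so M = (33/2, 3)
3. C_x = 16  [C = 2·N−B = 2·(35/2, 4)−(19, 1)]
4. C_y = 7  [C = 2·N−B = 2·(35/2, 4)−(19, 1)]
   so C = (16, 7)

C = (16, 7)
M = (33/2, 3)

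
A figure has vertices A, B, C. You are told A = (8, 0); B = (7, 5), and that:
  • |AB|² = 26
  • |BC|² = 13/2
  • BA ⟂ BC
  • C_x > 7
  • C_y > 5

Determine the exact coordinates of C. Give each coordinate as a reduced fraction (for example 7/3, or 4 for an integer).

1. C_x = 19/2  [[BA ⟂ BC ⇒ 1x-5y+18=0] ∩ [|C−(7, 5)|²=13/2]]
2. C_y = 11/2  [[BA ⟂ BC ⇒ 1x-5y+18=0] ∩ [|C−(7, 5)|²=13/2]]
   so C = (19/2, 11/2)

C = (19/2, 11/2)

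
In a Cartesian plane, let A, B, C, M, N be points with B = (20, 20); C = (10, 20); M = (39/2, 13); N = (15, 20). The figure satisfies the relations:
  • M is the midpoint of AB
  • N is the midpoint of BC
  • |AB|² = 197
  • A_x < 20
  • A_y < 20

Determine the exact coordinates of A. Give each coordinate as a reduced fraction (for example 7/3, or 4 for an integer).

1. A_x = 19  [A = 2·M−B = 2·(39/2, 13)−(20, 20)]
2. A_y = 6  [A = 2·M−B = 2·(39/2, 13)−(20, 20)]
   so A = (19, 6)

A = (19, 6)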